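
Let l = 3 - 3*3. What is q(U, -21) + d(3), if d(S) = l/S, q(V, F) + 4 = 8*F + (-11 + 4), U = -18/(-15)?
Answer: -181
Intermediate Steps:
l = -6 (l = 3 - 9 = -6)
U = 6/5 (U = -18*(-1/15) = 6/5 ≈ 1.2000)
q(V, F) = -11 + 8*F (q(V, F) = -4 + (8*F + (-11 + 4)) = -4 + (8*F - 7) = -4 + (-7 + 8*F) = -11 + 8*F)
d(S) = -6/S
q(U, -21) + d(3) = (-11 + 8*(-21)) - 6/3 = (-11 - 168) - 6*1/3 = -179 - 2 = -181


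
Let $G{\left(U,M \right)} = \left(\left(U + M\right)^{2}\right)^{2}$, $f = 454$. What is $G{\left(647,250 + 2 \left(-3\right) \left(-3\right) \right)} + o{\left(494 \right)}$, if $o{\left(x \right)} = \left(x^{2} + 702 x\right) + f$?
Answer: $700946291903$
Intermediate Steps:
$o{\left(x \right)} = 454 + x^{2} + 702 x$ ($o{\left(x \right)} = \left(x^{2} + 702 x\right) + 454 = 454 + x^{2} + 702 x$)
$G{\left(U,M \right)} = \left(M + U\right)^{4}$ ($G{\left(U,M \right)} = \left(\left(M + U\right)^{2}\right)^{2} = \left(M + U\right)^{4}$)
$G{\left(647,250 + 2 \left(-3\right) \left(-3\right) \right)} + o{\left(494 \right)} = \left(\left(250 + 2 \left(-3\right) \left(-3\right)\right) + 647\right)^{4} + \left(454 + 494^{2} + 702 \cdot 494\right) = \left(\left(250 - -18\right) + 647\right)^{4} + \left(454 + 244036 + 346788\right) = \left(\left(250 + 18\right) + 647\right)^{4} + 591278 = \left(268 + 647\right)^{4} + 591278 = 915^{4} + 591278 = 700945700625 + 591278 = 700946291903$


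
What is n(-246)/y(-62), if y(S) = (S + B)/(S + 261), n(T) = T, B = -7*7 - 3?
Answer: 8159/19 ≈ 429.42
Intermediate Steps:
B = -52 (B = -49 - 3 = -52)
y(S) = (-52 + S)/(261 + S) (y(S) = (S - 52)/(S + 261) = (-52 + S)/(261 + S))
n(-246)/y(-62) = -246*(261 - 62)/(-52 - 62) = -246/(-114/199) = -246*(-199/114) = 8159/19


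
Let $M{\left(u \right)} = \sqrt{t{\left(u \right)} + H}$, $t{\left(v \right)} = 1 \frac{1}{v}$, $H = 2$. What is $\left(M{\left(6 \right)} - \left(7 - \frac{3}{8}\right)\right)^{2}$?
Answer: $\frac{8843}{192} - \frac{53 \sqrt{78}}{24} \approx 26.554$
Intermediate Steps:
$t{\left(v \right)} = \frac{1}{v}$
$M{\left(u \right)} = \sqrt{2 + \frac{1}{u}}$ ($M{\left(u \right)} = \sqrt{\frac{1}{u} + 2} = \sqrt{2 + \frac{1}{u}}$)
$\left(M{\left(6 \right)} - \left(7 - \frac{3}{8}\right)\right)^{2} = \left(\sqrt{2 + \frac{1}{6}} - \left(7 - \frac{3}{8}\right)\right)^{2} = \left(\sqrt{2 + \frac{1}{6}} + \left(3 \cdot \frac{1}{8} - 7\right)\right)^{2} = \left(\sqrt{\frac{13}{6}} + \left(\frac{3}{8} - 7\right)\right)^{2} = \left(\frac{\sqrt{78}}{6} - \frac{53}{8}\right)^{2} = \left(- \frac{53}{8} + \frac{\sqrt{78}}{6}\right)^{2}$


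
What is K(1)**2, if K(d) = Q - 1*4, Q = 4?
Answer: 0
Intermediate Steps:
K(d) = 0 (K(d) = 4 - 1*4 = 4 - 4 = 0)
K(1)**2 = 0**2 = 0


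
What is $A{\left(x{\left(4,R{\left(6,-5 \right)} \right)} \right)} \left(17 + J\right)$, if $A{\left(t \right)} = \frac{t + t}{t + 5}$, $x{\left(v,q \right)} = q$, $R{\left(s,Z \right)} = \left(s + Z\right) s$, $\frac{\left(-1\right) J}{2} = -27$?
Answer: $\frac{852}{11} \approx 77.455$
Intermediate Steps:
$J = 54$ ($J = \left(-2\right) \left(-27\right) = 54$)
$R{\left(s,Z \right)} = s \left(Z + s\right)$ ($R{\left(s,Z \right)} = \left(Z + s\right) s = s \left(Z + s\right)$)
$A{\left(t \right)} = \frac{2 t}{5 + t}$
$A{\left(x{\left(4,R{\left(6,-5 \right)} \right)} \right)} \left(17 + J\right) = \frac{2 \cdot 6 \left(-5 + 6\right)}{5 + 6 \left(-5 + 6\right)} \left(17 + 54\right) = \frac{2 \cdot 6 \cdot 1}{5 + 6 \cdot 1} \cdot 71 = 2 \cdot 6 \frac{1}{5 + 6} \cdot 71 = 2 \cdot 6 \cdot \frac{1}{11} \cdot 71 = \frac{12}{11} \cdot 71 = \frac{852}{11}$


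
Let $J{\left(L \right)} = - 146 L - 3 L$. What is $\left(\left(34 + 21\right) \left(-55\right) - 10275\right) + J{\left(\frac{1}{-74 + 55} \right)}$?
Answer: $- \frac{252551}{19} \approx -13292.0$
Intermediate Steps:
$J{\left(L \right)} = - 149 L$
$\left(\left(34 + 21\right) \left(-55\right) - 10275\right) + J{\left(\frac{1}{-74 + 55} \right)} = \left(\left(34 + 21\right) \left(-55\right) - 10275\right) - \frac{149}{-74 + 55} = \left(55 \left(-55\right) - 10275\right) - \frac{149}{-19} = \left(-3025 - 10275\right) - - \frac{149}{19} = -13300 + \frac{149}{19} = - \frac{252551}{19}$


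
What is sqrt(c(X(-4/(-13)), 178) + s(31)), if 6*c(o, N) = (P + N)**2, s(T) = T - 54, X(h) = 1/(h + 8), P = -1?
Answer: sqrt(20794)/2 ≈ 72.101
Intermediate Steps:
X(h) = 1/(8 + h)
s(T) = -54 + T
c(o, N) = (-1 + N)**2/6
sqrt(c(X(-4/(-13)), 178) + s(31)) = sqrt((-1 + 178)**2/6 + (-54 + 31)) = sqrt((1/6)*177**2 - 23) = sqrt((1/6)*31329 - 23) = sqrt(10443/2 - 23) = sqrt(10397/2) = sqrt(20794)/2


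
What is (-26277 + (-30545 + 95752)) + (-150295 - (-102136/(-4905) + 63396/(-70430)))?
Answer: -769578814417/6909183 ≈ -1.1138e+5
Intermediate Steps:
(-26277 + (-30545 + 95752)) + (-150295 - (-102136/(-4905) + 63396/(-70430))) = (-26277 + 65207) + (-150295 - (-102136*(-1/4905) + 63396*(-1/70430))) = 38930 + (-150295 - (102136/4905 - 31698/35215)) = 38930 + (-150295 - 1*137649622/6909183) = 38930 + (-150295 - 137649622/6909183) = 38930 - 1038553308607/6909183 = -769578814417/6909183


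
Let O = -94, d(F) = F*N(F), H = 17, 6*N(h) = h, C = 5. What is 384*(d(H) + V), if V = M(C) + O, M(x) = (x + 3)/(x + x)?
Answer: -86464/5 ≈ -17293.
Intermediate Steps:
N(h) = h/6
d(F) = F²/6 (d(F) = F*(F/6) = F²/6)
M(x) = (3 + x)/(2*x) (M(x) = (3 + x)/((2*x)) = (3 + x)*(1/(2*x)) = (3 + x)/(2*x))
V = -466/5 (V = (½)*(3 + 5)/5 - 94 = (½)*(⅕)*8 - 94 = ⅘ - 94 = -466/5 ≈ -93.200)
384*(d(H) + V) = 384*((⅙)*17² - 466/5) = 384*((⅙)*289 - 466/5) = 384*(289/6 - 466/5) = 384*(-1351/30) = -86464/5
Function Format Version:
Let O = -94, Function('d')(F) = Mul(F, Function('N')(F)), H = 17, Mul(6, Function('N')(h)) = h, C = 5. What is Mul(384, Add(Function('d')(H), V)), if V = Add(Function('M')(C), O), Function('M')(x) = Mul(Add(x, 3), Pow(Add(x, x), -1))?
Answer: Rational(-86464, 5) ≈ -17293.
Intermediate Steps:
Function('N')(h) = Mul(Rational(1, 6), h)
Function('d')(F) = Mul(Rational(1, 6), Pow(F, 2)) (Function('d')(F) = Mul(F, Mul(Rational(1, 6), F)) = Mul(Rational(1, 6), Pow(F, 2)))
Function('M')(x) = Mul(Rational(1, 2), Pow(x, -1), Add(3, x)) (Function('M')(x) = Mul(Add(3, x), Pow(Mul(2, x), -1)) = Mul(Add(3, x), Mul(Rational(1, 2), Pow(x, -1))) = Mul(Rational(1, 2), Pow(x, -1), Add(3, x)))
V = Rational(-466, 5) (V = Add(Mul(Rational(1, 2), Pow(5, -1), Add(3, 5)), -94) = Add(Mul(Rational(1, 2), Rational(1, 5), 8), -94) = Add(Rational(4, 5), -94) = Rational(-466, 5) ≈ -93.200)
Mul(384, Add(Function('d')(H), V)) = Mul(384, Add(Mul(Rational(1, 6), Pow(17, 2)), Rational(-466, 5))) = Mul(384, Add(Mul(Rational(1, 6), 289), Rational(-466, 5))) = Mul(384, Add(Rational(289, 6), Rational(-466, 5))) = Mul(384, Rational(-1351, 30)) = Rational(-86464, 5)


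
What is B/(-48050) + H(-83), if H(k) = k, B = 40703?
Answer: -129963/1550 ≈ -83.847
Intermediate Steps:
B/(-48050) + H(-83) = 40703/(-48050) - 83 = 40703*(-1/48050) - 83 = -1313/1550 - 83 = -129963/1550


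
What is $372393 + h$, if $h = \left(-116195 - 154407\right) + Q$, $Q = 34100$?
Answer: $135891$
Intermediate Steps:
$h = -236502$ ($h = \left(-116195 - 154407\right) + 34100 = -270602 + 34100 = -236502$)
$372393 + h = 372393 - 236502 = 135891$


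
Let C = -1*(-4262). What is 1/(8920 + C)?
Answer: 1/13182 ≈ 7.5861e-5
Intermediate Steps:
C = 4262
1/(8920 + C) = 1/(8920 + 4262) = 1/13182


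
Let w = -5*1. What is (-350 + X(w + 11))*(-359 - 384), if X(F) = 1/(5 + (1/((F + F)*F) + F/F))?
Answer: 112548154/433 ≈ 2.5993e+5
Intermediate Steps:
w = -5
X(F) = 1/(6 + 1/(2*F²)) (X(F) = 1/(5 + (1/((2*F)*F) + 1)) = 1/(5 + (1/(2*F²) + 1)) = 1/(5 + (1 + 1/(2*F²))) = 1/(6 + 1/(2*F²)))
(-350 + X(w + 11))*(-359 - 384) = (-350 + 2*(-5 + 11)²/(1 + 12*(-5 + 11)²))*(-359 - 384) = (-350 + 2*6²/(1 + 12*6²))*(-743) = (-350 + 2*36/(1 + 12*36))*(-743) = (-350 + 2*36/(1 + 432))*(-743) = (-350 + 2*36/433)*(-743) = (-350 + 2*36*(1/433))*(-743) = (-350 + 72/433)*(-743) = -151478/433*(-743) = 112548154/433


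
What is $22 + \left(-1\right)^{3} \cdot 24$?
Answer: $-2$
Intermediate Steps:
$22 + \left(-1\right)^{3} \cdot 24 = 22 - 24 = -2$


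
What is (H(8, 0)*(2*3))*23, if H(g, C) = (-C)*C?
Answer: 0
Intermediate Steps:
H(g, C) = -C²
(H(8, 0)*(2*3))*23 = ((-1*0²)*(2*3))*23 = (-1*0*6)*23 = (0*6)*23 = 0*23 = 0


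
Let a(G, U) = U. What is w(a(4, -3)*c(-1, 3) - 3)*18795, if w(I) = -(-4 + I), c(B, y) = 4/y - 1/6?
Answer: 394695/2 ≈ 1.9735e+5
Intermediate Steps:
c(B, y) = -1/6 + 4/y (c(B, y) = 4/y - 1*1/6 = 4/y - 1/6 = -1/6 + 4/y)
w(I) = 4 - I
w(a(4, -3)*c(-1, 3) - 3)*18795 = (4 - (-(24 - 1*3)/(2*3) - 3))*18795 = (4 - (-(24 - 3)/(2*3) - 3))*18795 = (4 - (-21/(2*3) - 3))*18795 = (4 - (-3*7/6 - 3))*18795 = (4 - (-7/2 - 3))*18795 = (4 - 1*(-13/2))*18795 = (4 + 13/2)*18795 = (21/2)*18795 = 394695/2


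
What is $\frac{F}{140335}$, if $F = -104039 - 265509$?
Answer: $- \frac{369548}{140335} \approx -2.6333$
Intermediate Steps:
$F = -369548$ ($F = -104039 - 265509 = -369548$)
$\frac{F}{140335} = - \frac{369548}{140335}$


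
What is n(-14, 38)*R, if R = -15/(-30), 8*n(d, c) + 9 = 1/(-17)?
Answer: -77/136 ≈ -0.56618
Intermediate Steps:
n(d, c) = -77/68 (n(d, c) = -9/8 + (1/8)/(-17) = -9/8 + (1/8)*(-1/17) = -9/8 - 1/136 = -77/68)
R = 1/2 (R = -15*(-1/30) = 1/2 ≈ 0.50000)
n(-14, 38)*R = -77/68*1/2 = -77/136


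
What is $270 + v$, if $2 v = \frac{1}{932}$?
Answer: $\frac{503281}{1864} \approx 270.0$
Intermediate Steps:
$v = \frac{1}{1864}$ ($v = \frac{1}{2 \cdot 932} = \frac{1}{2} \cdot \frac{1}{932} = \frac{1}{1864} \approx 0.00053648$)
$270 + v = 270 + \frac{1}{1864} = \frac{503281}{1864}$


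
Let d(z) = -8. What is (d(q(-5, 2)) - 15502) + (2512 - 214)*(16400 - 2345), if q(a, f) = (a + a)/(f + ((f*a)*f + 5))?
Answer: 32282880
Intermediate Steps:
q(a, f) = 2*a/(5 + f + a*f**2) (q(a, f) = (2*a)/(f + ((a*f)*f + 5)) = (2*a)/(f + (a*f**2 + 5)) = (2*a)/(f + (5 + a*f**2)) = (2*a)/(5 + f + a*f**2) = 2*a/(5 + f + a*f**2))
(d(q(-5, 2)) - 15502) + (2512 - 214)*(16400 - 2345) = (-8 - 15502) + (2512 - 214)*(16400 - 2345) = -15510 + 2298*14055 = -15510 + 32298390 = 32282880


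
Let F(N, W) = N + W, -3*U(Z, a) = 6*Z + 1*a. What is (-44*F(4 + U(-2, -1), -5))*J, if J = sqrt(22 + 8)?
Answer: -440*sqrt(30)/3 ≈ -803.33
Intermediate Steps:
J = sqrt(30) ≈ 5.4772
U(Z, a) = -2*Z - a/3 (U(Z, a) = -(6*Z + 1*a)/3 = -(6*Z + a)/3 = -(a + 6*Z)/3 = -2*Z - a/3)
(-44*F(4 + U(-2, -1), -5))*J = (-44*((4 + (-2*(-2) - 1/3*(-1))) - 5))*sqrt(30) = (-44*((4 + (4 + 1/3)) - 5))*sqrt(30) = (-44*((4 + 13/3) - 5))*sqrt(30) = (-44*(25/3 - 5))*sqrt(30) = (-44*10/3)*sqrt(30) = -440*sqrt(30)/3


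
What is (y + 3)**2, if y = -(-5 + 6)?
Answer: 4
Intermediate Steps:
y = -1 (y = -1*1 = -1)
(y + 3)**2 = (-1 + 3)**2 = 2**2 = 4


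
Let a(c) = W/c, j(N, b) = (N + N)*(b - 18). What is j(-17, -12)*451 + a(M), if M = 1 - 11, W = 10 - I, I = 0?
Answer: 460019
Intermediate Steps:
j(N, b) = 2*N*(-18 + b) (j(N, b) = (2*N)*(-18 + b) = 2*N*(-18 + b))
W = 10 (W = 10 - 1*0 = 10 + 0 = 10)
M = -10
a(c) = 10/c
j(-17, -12)*451 + a(M) = (2*(-17)*(-18 - 12))*451 + 10/(-10) = (2*(-17)*(-30))*451 + 10*(-1/10) = 1020*451 - 1 = 460020 - 1 = 460019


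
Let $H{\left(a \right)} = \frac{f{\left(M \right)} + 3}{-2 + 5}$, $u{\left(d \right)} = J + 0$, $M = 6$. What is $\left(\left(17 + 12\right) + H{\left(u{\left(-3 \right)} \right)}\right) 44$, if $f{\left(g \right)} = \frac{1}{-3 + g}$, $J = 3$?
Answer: $\frac{11924}{9} \approx 1324.9$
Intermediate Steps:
$u{\left(d \right)} = 3$ ($u{\left(d \right)} = 3 + 0 = 3$)
$H{\left(a \right)} = \frac{10}{9}$ ($H{\left(a \right)} = \frac{\frac{1}{-3 + 6} + 3}{-2 + 5} = \frac{\frac{1}{3} + 3}{3} = \left(\frac{1}{3} + 3\right) \frac{1}{3} = \frac{10}{3} \cdot \frac{1}{3} = \frac{10}{9}$)
$\left(\left(17 + 12\right) + H{\left(u{\left(-3 \right)} \right)}\right) 44 = \left(\left(17 + 12\right) + \frac{10}{9}\right) 44 = \left(29 + \frac{10}{9}\right) 44 = \frac{271}{9} \cdot 44 = \frac{11924}{9}$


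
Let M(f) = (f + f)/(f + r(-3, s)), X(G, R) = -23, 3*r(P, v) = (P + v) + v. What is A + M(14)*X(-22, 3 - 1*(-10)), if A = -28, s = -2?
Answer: -416/5 ≈ -83.200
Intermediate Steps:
r(P, v) = P/3 + 2*v/3 (r(P, v) = ((P + v) + v)/3 = (P + 2*v)/3 = P/3 + 2*v/3)
M(f) = 2*f/(-7/3 + f) (M(f) = (f + f)/(f + ((⅓)*(-3) + (⅔)*(-2))) = (2*f)/(f + (-1 - 4/3)) = (2*f)/(f - 7/3) = (2*f)/(-7/3 + f) = 2*f/(-7/3 + f))
A + M(14)*X(-22, 3 - 1*(-10)) = -28 + (6*14/(-7 + 3*14))*(-23) = -28 + (6*14/(-7 + 42))*(-23) = -28 + (6*14/35)*(-23) = -28 + (6*14*(1/35))*(-23) = -28 + (12/5)*(-23) = -28 - 276/5 = -416/5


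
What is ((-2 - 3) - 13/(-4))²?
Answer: 49/16 ≈ 3.0625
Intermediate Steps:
((-2 - 3) - 13/(-4))² = (-5 - 13*(-¼))² = (-5 + 13/4)² = (-7/4)² = 49/16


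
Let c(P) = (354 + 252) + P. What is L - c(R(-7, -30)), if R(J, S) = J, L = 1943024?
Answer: 1942425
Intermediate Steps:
c(P) = 606 + P
L - c(R(-7, -30)) = 1943024 - (606 - 7) = 1943024 - 1*599 = 1943024 - 599 = 1942425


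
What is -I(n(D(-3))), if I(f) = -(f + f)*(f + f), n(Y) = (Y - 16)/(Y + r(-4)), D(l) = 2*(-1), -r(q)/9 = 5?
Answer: 1296/2209 ≈ 0.58669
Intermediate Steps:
r(q) = -45 (r(q) = -9*5 = -45)
D(l) = -2
n(Y) = (-16 + Y)/(-45 + Y) (n(Y) = (Y - 16)/(Y - 45) = (-16 + Y)/(-45 + Y))
I(f) = -4*f² (I(f) = -2*f*2*f = -4*f²)
-I(n(D(-3))) = -(-4)*((-16 - 2)/(-45 - 2))² = -(-4)*(-18/(-47))² = -(-4)*(-1/47*(-18))² = -(-4)*(18/47)² = -(-4)*324/2209 = -1*(-1296/2209) = 1296/2209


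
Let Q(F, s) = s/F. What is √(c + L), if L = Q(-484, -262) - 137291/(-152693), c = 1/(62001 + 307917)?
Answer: 2*√3861642321909608112083/103553796819 ≈ 1.2002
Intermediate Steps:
c = 1/369918 ≈ 2.7033e-6
L = 53227205/36951706 (L = -262/(-484) - 137291/(-152693) = -262*(-1/484) - 137291*(-1)/152693 = 131/242 - 1*(-137291/152693) = 131/242 + 137291/152693 = 53227205/36951706 ≈ 1.4405)
√(c + L) = √(1/369918 + 53227205/36951706) = √(4922434542724/3417275295027) = 2*√3861642321909608112083/103553796819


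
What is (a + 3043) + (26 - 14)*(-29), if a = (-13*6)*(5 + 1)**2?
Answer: -113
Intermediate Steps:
a = -2808 (a = -78*6**2 = -78*36 = -2808)
(a + 3043) + (26 - 14)*(-29) = (-2808 + 3043) + (26 - 14)*(-29) = 235 + 12*(-29) = 235 - 348 = -113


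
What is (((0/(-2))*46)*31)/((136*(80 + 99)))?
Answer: 0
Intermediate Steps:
(((0/(-2))*46)*31)/((136*(80 + 99))) = (((0*(-½))*46)*31)/((136*179)) = ((0*46)*31)/24344 = (0*31)*(1/24344) = 0*(1/24344) = 0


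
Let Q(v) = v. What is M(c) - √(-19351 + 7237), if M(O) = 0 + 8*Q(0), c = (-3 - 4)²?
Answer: -3*I*√1346 ≈ -110.06*I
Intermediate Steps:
c = 49 (c = (-7)² = 49)
M(O) = 0 (M(O) = 0 + 8*0 = 0 + 0 = 0)
M(c) - √(-19351 + 7237) = 0 - √(-19351 + 7237) = 0 - √(-12114) = 0 - 3*I*√1346 = -3*I*√1346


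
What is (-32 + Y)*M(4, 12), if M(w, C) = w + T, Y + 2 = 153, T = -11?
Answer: -833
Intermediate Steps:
Y = 151 (Y = -2 + 153 = 151)
M(w, C) = -11 + w (M(w, C) = w - 11 = -11 + w)
(-32 + Y)*M(4, 12) = (-32 + 151)*(-11 + 4) = 119*(-7) = -833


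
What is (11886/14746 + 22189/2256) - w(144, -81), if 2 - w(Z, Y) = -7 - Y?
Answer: 1374618041/16633488 ≈ 82.642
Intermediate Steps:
w(Z, Y) = 9 + Y (w(Z, Y) = 2 - (-7 - Y) = 2 + (7 + Y) = 9 + Y)
(11886/14746 + 22189/2256) - w(144, -81) = (11886/14746 + 22189/2256) - (9 - 81) = (11886*(1/14746) + 22189*(1/2256)) - 1*(-72) = (5943/7373 + 22189/2256) + 72 = 177006905/16633488 + 72 = 1374618041/16633488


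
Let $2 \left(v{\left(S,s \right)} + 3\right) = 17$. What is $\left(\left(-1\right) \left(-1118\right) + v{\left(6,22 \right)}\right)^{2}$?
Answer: $\frac{5049009}{4} \approx 1.2623 \cdot 10^{6}$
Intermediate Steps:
$v{\left(S,s \right)} = \frac{11}{2}$ ($v{\left(S,s \right)} = -3 + \frac{1}{2} \cdot 17 = -3 + \frac{17}{2} = \frac{11}{2}$)
$\left(\left(-1\right) \left(-1118\right) + v{\left(6,22 \right)}\right)^{2} = \left(\left(-1\right) \left(-1118\right) + \frac{11}{2}\right)^{2} = \left(1118 + \frac{11}{2}\right)^{2} = \left(\frac{2247}{2}\right)^{2} = \frac{5049009}{4}$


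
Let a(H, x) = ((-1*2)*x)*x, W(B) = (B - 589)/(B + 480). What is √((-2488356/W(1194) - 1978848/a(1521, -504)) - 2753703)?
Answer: I*√51433793859605/2310 ≈ 3104.6*I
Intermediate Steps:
W(B) = (-589 + B)/(480 + B)
a(H, x) = -2*x² (a(H, x) = (-2*x)*x = -2*x²)
√((-2488356/W(1194) - 1978848/a(1521, -504)) - 2753703) = √((-2488356*(480 + 1194)/(-589 + 1194) - 1978848/((-2*(-504)²))) - 2753703) = √((-2488356/(605/1674) - 1978848/((-2*254016))) - 2753703) = √((-2488356/((1/1674)*605) - 1978848/(-508032)) - 2753703) = √((-2488356/605/1674 - 1978848*(-1/508032)) - 2753703) = √((-2488356*1674/605 + 6871/1764) - 2753703) = √((-4165507944/605 + 6871/1764) - 2753703) = √(-7347951856261/1067220 - 2753703) = √(-10286758771921/1067220) = I*√51433793859605/2310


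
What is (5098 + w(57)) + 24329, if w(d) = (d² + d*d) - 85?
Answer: 35840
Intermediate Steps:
w(d) = -85 + 2*d² (w(d) = (d² + d²) - 85 = 2*d² - 85 = -85 + 2*d²)
(5098 + w(57)) + 24329 = (5098 + (-85 + 2*57²)) + 24329 = (5098 + (-85 + 2*3249)) + 24329 = (5098 + (-85 + 6498)) + 24329 = (5098 + 6413) + 24329 = 11511 + 24329 = 35840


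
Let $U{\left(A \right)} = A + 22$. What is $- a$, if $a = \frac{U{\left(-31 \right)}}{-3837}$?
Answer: $- \frac{3}{1279} \approx -0.0023456$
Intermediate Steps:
$U{\left(A \right)} = 22 + A$
$a = \frac{3}{1279}$ ($a = \frac{22 - 31}{-3837} = \left(-9\right) \left(- \frac{1}{3837}\right) = \frac{3}{1279} \approx 0.0023456$)
$- a = \left(-1\right) \frac{3}{1279} = - \frac{3}{1279}$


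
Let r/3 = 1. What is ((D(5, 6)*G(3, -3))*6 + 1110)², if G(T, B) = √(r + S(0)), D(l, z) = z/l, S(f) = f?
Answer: 30806388/25 + 15984*√3 ≈ 1.2599e+6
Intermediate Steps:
r = 3 (r = 3*1 = 3)
G(T, B) = √3 (G(T, B) = √(3 + 0) = √3)
((D(5, 6)*G(3, -3))*6 + 1110)² = (((6/5)*√3)*6 + 1110)² = (((6*(⅕))*√3)*6 + 1110)² = ((6*√3/5)*6 + 1110)² = (36*√3/5 + 1110)² = (1110 + 36*√3/5)²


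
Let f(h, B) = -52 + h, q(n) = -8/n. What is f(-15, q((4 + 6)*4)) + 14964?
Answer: 14897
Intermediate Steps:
f(-15, q((4 + 6)*4)) + 14964 = (-52 - 15) + 14964 = -67 + 14964 = 14897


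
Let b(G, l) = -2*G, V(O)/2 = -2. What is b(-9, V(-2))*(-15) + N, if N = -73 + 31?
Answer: -312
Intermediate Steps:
V(O) = -4 (V(O) = 2*(-2) = -4)
N = -42
b(-9, V(-2))*(-15) + N = -2*(-9)*(-15) - 42 = 18*(-15) - 42 = -270 - 42 = -312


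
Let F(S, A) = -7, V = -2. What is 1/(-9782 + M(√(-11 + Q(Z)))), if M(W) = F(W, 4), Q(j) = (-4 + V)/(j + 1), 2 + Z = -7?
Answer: -1/9789 ≈ -0.00010216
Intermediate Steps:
Z = -9 (Z = -2 - 7 = -9)
Q(j) = -6/(1 + j) (Q(j) = (-4 - 2)/(j + 1) = -6/(1 + j))
M(W) = -7
1/(-9782 + M(√(-11 + Q(Z)))) = 1/(-9782 - 7) = 1/(-9789) = -1/9789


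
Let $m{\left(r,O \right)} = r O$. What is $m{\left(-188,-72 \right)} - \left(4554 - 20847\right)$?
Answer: $29829$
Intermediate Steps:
$m{\left(r,O \right)} = O r$
$m{\left(-188,-72 \right)} - \left(4554 - 20847\right) = \left(-72\right) \left(-188\right) - \left(4554 - 20847\right) = 13536 - \left(4554 - 20847\right) = 13536 - -16293 = 13536 + 16293 = 29829$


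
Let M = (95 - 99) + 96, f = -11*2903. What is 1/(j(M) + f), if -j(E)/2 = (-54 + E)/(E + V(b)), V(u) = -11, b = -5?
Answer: -81/2586649 ≈ -3.1315e-5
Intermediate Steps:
f = -31933
M = 92 (M = -4 + 96 = 92)
j(E) = -2*(-54 + E)/(-11 + E) (j(E) = -2*(-54 + E)/(E - 11) = -2*(-54 + E)/(-11 + E))
1/(j(M) + f) = 1/(2*(54 - 1*92)/(-11 + 92) - 31933) = 1/(2*(54 - 92)/81 - 31933) = 1/(2*(1/81)*(-38) - 31933) = 1/(-76/81 - 31933) = 1/(-2586649/81) = -81/2586649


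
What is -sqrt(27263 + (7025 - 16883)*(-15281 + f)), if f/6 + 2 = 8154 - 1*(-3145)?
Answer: -I*sqrt(517527595) ≈ -22749.0*I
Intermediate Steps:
f = 67782 (f = -12 + 6*(8154 - 1*(-3145)) = -12 + 6*(8154 + 3145) = -12 + 6*11299 = -12 + 67794 = 67782)
-sqrt(27263 + (7025 - 16883)*(-15281 + f)) = -sqrt(27263 + (7025 - 16883)*(-15281 + 67782)) = -sqrt(27263 - 9858*52501) = -sqrt(27263 - 517554858) = -sqrt(-517527595) = -I*sqrt(517527595)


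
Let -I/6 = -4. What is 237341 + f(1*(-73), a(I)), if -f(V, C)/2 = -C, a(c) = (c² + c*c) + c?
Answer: 239693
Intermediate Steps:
I = 24 (I = -6*(-4) = 24)
a(c) = c + 2*c² (a(c) = (c² + c²) + c = 2*c² + c = c + 2*c²)
f(V, C) = 2*C (f(V, C) = -(-2)*C = 2*C)
237341 + f(1*(-73), a(I)) = 237341 + 2*(24*(1 + 2*24)) = 237341 + 2*(24*(1 + 48)) = 237341 + 2*(24*49) = 237341 + 2*1176 = 237341 + 2352 = 239693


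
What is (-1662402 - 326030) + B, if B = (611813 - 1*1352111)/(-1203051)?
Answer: -797394788578/401017 ≈ -1.9884e+6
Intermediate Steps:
B = 246766/401017 (B = (611813 - 1352111)*(-1/1203051) = -740298*(-1/1203051) = 246766/401017 ≈ 0.61535)
(-1662402 - 326030) + B = (-1662402 - 326030) + 246766/401017 = -1988432 + 246766/401017 = -797394788578/401017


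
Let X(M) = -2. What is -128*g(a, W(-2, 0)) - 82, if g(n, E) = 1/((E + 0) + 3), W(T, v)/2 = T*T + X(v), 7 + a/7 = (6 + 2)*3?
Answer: -702/7 ≈ -100.29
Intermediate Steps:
a = 119 (a = -49 + 7*((6 + 2)*3) = -49 + 7*(8*3) = -49 + 7*24 = -49 + 168 = 119)
W(T, v) = -4 + 2*T² (W(T, v) = 2*(T*T - 2) = 2*(T² - 2) = 2*(-2 + T²) = -4 + 2*T²)
g(n, E) = 1/(3 + E) (g(n, E) = 1/(E + 3) = 1/(3 + E))
-128*g(a, W(-2, 0)) - 82 = -128/(3 + (-4 + 2*(-2)²)) - 82 = -128/(3 + (-4 + 2*4)) - 82 = -128/(3 + (-4 + 8)) - 82 = -128/(3 + 4) - 82 = -128/7 - 82 = -702/7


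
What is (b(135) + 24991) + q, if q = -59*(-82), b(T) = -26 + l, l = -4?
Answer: 29799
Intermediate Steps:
b(T) = -30 (b(T) = -26 - 4 = -30)
q = 4838
(b(135) + 24991) + q = (-30 + 24991) + 4838 = 24961 + 4838 = 29799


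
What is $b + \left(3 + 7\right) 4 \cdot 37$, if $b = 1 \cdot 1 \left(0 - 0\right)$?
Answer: $1480$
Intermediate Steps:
$b = 0$ ($b = 1 \left(0 + 0\right) = 1 \cdot 0 = 0$)
$b + \left(3 + 7\right) 4 \cdot 37 = 0 + \left(3 + 7\right) 4 \cdot 37 = 0 + 10 \cdot 4 \cdot 37 = 0 + 40 \cdot 37 = 0 + 1480 = 1480$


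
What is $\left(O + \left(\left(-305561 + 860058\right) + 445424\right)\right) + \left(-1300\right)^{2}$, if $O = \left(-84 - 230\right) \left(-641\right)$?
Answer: $2891195$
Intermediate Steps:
$O = 201274$ ($O = \left(-314\right) \left(-641\right) = 201274$)
$\left(O + \left(\left(-305561 + 860058\right) + 445424\right)\right) + \left(-1300\right)^{2} = \left(201274 + \left(\left(-305561 + 860058\right) + 445424\right)\right) + \left(-1300\right)^{2} = \left(201274 + \left(554497 + 445424\right)\right) + 1690000 = \left(201274 + 999921\right) + 1690000 = 1201195 + 1690000 = 2891195$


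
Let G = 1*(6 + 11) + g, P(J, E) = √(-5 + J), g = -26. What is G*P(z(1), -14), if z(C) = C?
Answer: -18*I ≈ -18.0*I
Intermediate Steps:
G = -9 (G = 1*(6 + 11) - 26 = 1*17 - 26 = 17 - 26 = -9)
G*P(z(1), -14) = -9*√(-5 + 1) = -18*I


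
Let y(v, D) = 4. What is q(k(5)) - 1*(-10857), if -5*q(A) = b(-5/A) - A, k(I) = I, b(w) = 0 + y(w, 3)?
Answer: 54286/5 ≈ 10857.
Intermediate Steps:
b(w) = 4 (b(w) = 0 + 4 = 4)
q(A) = -⅘ + A/5 (q(A) = -(4 - A)/5 = -⅘ + A/5)
q(k(5)) - 1*(-10857) = (-⅘ + (⅕)*5) - 1*(-10857) = (-⅘ + 1) + 10857 = ⅕ + 10857 = 54286/5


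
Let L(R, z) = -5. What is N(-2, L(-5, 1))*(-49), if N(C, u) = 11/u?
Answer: 539/5 ≈ 107.80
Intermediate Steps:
N(-2, L(-5, 1))*(-49) = (11/(-5))*(-49) = (11*(-⅕))*(-49) = -11/5*(-49) = 539/5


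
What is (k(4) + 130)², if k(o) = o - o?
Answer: 16900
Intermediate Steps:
k(o) = 0
(k(4) + 130)² = (0 + 130)² = 130² = 16900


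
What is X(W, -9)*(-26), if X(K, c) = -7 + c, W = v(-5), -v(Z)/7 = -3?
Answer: 416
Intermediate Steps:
v(Z) = 21 (v(Z) = -7*(-3) = 21)
W = 21
X(W, -9)*(-26) = (-7 - 9)*(-26) = -16*(-26) = 416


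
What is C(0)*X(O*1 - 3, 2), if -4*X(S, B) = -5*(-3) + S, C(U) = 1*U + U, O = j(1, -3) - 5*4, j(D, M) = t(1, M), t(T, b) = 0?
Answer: 0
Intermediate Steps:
j(D, M) = 0
O = -20 (O = 0 - 5*4 = 0 - 20 = -20)
C(U) = 2*U (C(U) = U + U = 2*U)
X(S, B) = -15/4 - S/4 (X(S, B) = -(-5*(-3) + S)/4 = -(15 + S)/4 = -15/4 - S/4)
C(0)*X(O*1 - 3, 2) = (2*0)*(-15/4 - (-20*1 - 3)/4) = 0*(-15/4 - (-20 - 3)/4) = 0*(-15/4 - ¼*(-23)) = 0*(-15/4 + 23/4) = 0*2 = 0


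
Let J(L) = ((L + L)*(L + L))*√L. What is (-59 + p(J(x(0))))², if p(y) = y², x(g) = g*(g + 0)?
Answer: 3481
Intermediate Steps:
x(g) = g² (x(g) = g*g = g²)
J(L) = 4*L^(5/2) (J(L) = ((2*L)*(2*L))*√L = (4*L²)*√L = 4*L^(5/2))
(-59 + p(J(x(0))))² = (-59 + (4*(0²)^(5/2))²)² = (-59 + (4*0^(5/2))²)² = (-59 + (4*0)²)² = (-59 + 0²)² = (-59 + 0)² = (-59)² = 3481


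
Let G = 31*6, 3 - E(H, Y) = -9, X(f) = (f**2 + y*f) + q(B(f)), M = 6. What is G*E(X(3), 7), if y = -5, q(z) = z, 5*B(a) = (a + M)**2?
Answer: 2232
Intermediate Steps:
B(a) = (6 + a)**2/5 (B(a) = (a + 6)**2/5 = (6 + a)**2/5)
X(f) = f**2 - 5*f + (6 + f)**2/5 (X(f) = (f**2 - 5*f) + (6 + f)**2/5 = f**2 - 5*f + (6 + f)**2/5)
E(H, Y) = 12 (E(H, Y) = 3 - 1*(-9) = 3 + 9 = 12)
G = 186
G*E(X(3), 7) = 186*12 = 2232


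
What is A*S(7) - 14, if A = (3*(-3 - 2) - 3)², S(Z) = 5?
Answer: 1606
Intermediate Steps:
A = 324 (A = (3*(-5) - 3)² = (-15 - 3)² = (-18)² = 324)
A*S(7) - 14 = 324*5 - 14 = 1620 - 14 = 1606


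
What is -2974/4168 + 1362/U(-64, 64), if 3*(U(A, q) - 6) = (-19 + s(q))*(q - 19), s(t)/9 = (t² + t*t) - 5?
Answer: -273374339/383791524 ≈ -0.71230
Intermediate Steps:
s(t) = -45 + 18*t² (s(t) = 9*((t² + t*t) - 5) = 9*((t² + t²) - 5) = 9*(2*t² - 5) = 9*(-5 + 2*t²) = -45 + 18*t²)
U(A, q) = 6 + (-64 + 18*q²)*(-19 + q)/3 (U(A, q) = 6 + ((-19 + (-45 + 18*q²))*(q - 19))/3 = 6 + ((-64 + 18*q²)*(-19 + q))/3 = 6 + (-64 + 18*q²)*(-19 + q)/3)
-2974/4168 + 1362/U(-64, 64) = -2974/4168 + 1362/(1234/3 - 114*64² + 6*64³ - 64/3*64) = -2974*1/4168 + 1362/(1234/3 - 114*4096 + 6*262144 - 4096/3) = -1487/2084 + 1362/(1234/3 - 466944 + 1572864 - 4096/3) = -1487/2084 + 1362/1104966 = -1487/2084 + 1362*(1/1104966) = -1487/2084 + 227/184161 = -273374339/383791524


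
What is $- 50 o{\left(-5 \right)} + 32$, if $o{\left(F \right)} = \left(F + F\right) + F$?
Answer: $782$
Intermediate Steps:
$o{\left(F \right)} = 3 F$ ($o{\left(F \right)} = 2 F + F = 3 F$)
$- 50 o{\left(-5 \right)} + 32 = - 50 \cdot 3 \left(-5\right) + 32 = \left(-50\right) \left(-15\right) + 32 = 750 + 32 = 782$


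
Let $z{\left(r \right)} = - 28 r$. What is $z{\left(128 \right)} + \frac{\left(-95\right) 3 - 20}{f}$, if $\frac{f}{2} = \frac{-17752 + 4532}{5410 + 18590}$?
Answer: $- \frac{2186024}{661} \approx -3307.1$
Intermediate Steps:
$f = - \frac{661}{600}$ ($f = 2 \frac{-17752 + 4532}{5410 + 18590} = 2 \left(- \frac{13220}{24000}\right) = 2 \left(\left(-13220\right) \frac{1}{24000}\right) = 2 \left(- \frac{661}{1200}\right) = - \frac{661}{600} \approx -1.1017$)
$z{\left(128 \right)} + \frac{\left(-95\right) 3 - 20}{f} = \left(-28\right) 128 + \frac{\left(-95\right) 3 - 20}{- \frac{661}{600}} = -3584 + \left(-285 - 20\right) \left(- \frac{600}{661}\right) = -3584 - - \frac{183000}{661} = -3584 + \frac{183000}{661} = - \frac{2186024}{661}$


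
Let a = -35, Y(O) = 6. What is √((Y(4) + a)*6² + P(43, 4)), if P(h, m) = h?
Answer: I*√1001 ≈ 31.639*I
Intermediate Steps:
√((Y(4) + a)*6² + P(43, 4)) = √((6 - 35)*6² + 43) = √(-29*36 + 43) = √(-1044 + 43) = √(-1001) = I*√1001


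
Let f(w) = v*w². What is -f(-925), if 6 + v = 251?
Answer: -209628125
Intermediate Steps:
v = 245 (v = -6 + 251 = 245)
f(w) = 245*w²
-f(-925) = -245*(-925)² = -245*855625 = -1*209628125 = -209628125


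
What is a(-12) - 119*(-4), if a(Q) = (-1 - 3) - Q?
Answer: 484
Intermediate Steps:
a(Q) = -4 - Q
a(-12) - 119*(-4) = (-4 - 1*(-12)) - 119*(-4) = (-4 + 12) + 476 = 8 + 476 = 484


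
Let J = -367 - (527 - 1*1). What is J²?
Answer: 797449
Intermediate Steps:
J = -893 (J = -367 - (527 - 1) = -367 - 1*526 = -367 - 526 = -893)
J² = (-893)² = 797449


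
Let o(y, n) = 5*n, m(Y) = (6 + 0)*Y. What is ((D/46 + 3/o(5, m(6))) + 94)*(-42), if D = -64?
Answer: -894761/230 ≈ -3890.3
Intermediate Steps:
m(Y) = 6*Y
((D/46 + 3/o(5, m(6))) + 94)*(-42) = ((-64/46 + 3/((5*(6*6)))) + 94)*(-42) = ((-64*1/46 + 3/((5*36))) + 94)*(-42) = ((-32/23 + 3/180) + 94)*(-42) = ((-32/23 + 3*(1/180)) + 94)*(-42) = ((-32/23 + 1/60) + 94)*(-42) = (-1897/1380 + 94)*(-42) = (127823/1380)*(-42) = -894761/230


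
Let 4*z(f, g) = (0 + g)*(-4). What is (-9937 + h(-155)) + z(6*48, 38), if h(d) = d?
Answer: -10130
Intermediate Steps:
z(f, g) = -g (z(f, g) = ((0 + g)*(-4))/4 = (g*(-4))/4 = (-4*g)/4 = -g)
(-9937 + h(-155)) + z(6*48, 38) = (-9937 - 155) - 1*38 = -10092 - 38 = -10130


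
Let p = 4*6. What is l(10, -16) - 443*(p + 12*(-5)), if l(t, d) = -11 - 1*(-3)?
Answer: 15940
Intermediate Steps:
l(t, d) = -8 (l(t, d) = -11 + 3 = -8)
p = 24
l(10, -16) - 443*(p + 12*(-5)) = -8 - 443*(24 + 12*(-5)) = -8 - 443*(24 - 60) = -8 - 443*(-36) = -8 + 15948 = 15940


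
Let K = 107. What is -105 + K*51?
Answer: 5352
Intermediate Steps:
-105 + K*51 = -105 + 107*51 = -105 + 5457 = 5352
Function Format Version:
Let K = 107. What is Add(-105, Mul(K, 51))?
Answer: 5352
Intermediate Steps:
Add(-105, Mul(K, 51)) = Add(-105, Mul(107, 51)) = Add(-105, 5457) = 5352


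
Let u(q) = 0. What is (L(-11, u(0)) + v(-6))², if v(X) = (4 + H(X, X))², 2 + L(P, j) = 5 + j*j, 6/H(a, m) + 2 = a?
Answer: 47089/256 ≈ 183.94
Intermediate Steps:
H(a, m) = 6/(-2 + a)
L(P, j) = 3 + j² (L(P, j) = -2 + (5 + j*j) = -2 + (5 + j²) = 3 + j²)
v(X) = (4 + 6/(-2 + X))²
(L(-11, u(0)) + v(-6))² = ((3 + 0²) + (4 + 6/(-2 - 6))²)² = ((3 + 0) + (4 + 6/(-8))²)² = (3 + (4 + 6*(-⅛))²)² = (3 + (4 - ¾)²)² = (3 + (13/4)²)² = (3 + 169/16)² = (217/16)² = 47089/256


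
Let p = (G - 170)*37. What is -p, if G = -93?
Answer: 9731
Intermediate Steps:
p = -9731 (p = (-93 - 170)*37 = -263*37 = -9731)
-p = -1*(-9731) = 9731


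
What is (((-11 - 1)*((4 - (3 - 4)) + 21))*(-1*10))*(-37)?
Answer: -115440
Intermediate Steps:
(((-11 - 1)*((4 - (3 - 4)) + 21))*(-1*10))*(-37) = (-12*((4 - 1*(-1)) + 21)*(-10))*(-37) = (-12*((4 + 1) + 21)*(-10))*(-37) = (-12*(5 + 21)*(-10))*(-37) = (-12*26*(-10))*(-37) = -312*(-10)*(-37) = 3120*(-37) = -115440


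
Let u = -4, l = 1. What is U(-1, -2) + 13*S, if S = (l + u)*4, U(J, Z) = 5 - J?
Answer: -150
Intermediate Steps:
S = -12 (S = (1 - 4)*4 = -3*4 = -12)
U(-1, -2) + 13*S = (5 - 1*(-1)) + 13*(-12) = (5 + 1) - 156 = 6 - 156 = -150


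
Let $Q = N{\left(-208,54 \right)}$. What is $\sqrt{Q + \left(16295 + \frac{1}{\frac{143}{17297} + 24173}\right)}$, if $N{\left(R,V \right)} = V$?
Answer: $\frac{\sqrt{79394728175186277407}}{69686754} \approx 127.86$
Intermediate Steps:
$Q = 54$
$\sqrt{Q + \left(16295 + \frac{1}{\frac{143}{17297} + 24173}\right)} = \sqrt{54 + \left(16295 + \frac{1}{\frac{143}{17297} + 24173}\right)} = \sqrt{54 + \left(16295 + \frac{1}{\frac{418120524}{17297}}\right)} = \sqrt{54 + \left(16295 + \frac{17297}{418120524}\right)} = \sqrt{54 + \frac{6813273955877}{418120524}} = \sqrt{\frac{6835852464173}{418120524}} = \frac{\sqrt{79394728175186277407}}{69686754}$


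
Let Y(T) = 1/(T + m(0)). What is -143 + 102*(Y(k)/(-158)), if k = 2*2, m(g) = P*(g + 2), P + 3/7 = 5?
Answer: -1039681/7268 ≈ -143.05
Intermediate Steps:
P = 32/7 (P = -3/7 + 5 = 32/7 ≈ 4.5714)
m(g) = 64/7 + 32*g/7 (m(g) = 32*(g + 2)/7 = 32*(2 + g)/7 = 64/7 + 32*g/7)
k = 4
Y(T) = 1/(64/7 + T) (Y(T) = 1/(T + (64/7 + (32/7)*0)) = 1/(T + (64/7 + 0)) = 1/(T + 64/7) = 1/(64/7 + T))
-143 + 102*(Y(k)/(-158)) = -143 + 102*((7/(64 + 7*4))/(-158)) = -143 + 102*((7/(64 + 28))*(-1/158)) = -143 + 102*((7/92)*(-1/158)) = -143 + 102*(-7/14536) = -143 - 357/7268 = -1039681/7268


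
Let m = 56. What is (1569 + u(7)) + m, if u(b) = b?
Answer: 1632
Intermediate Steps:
(1569 + u(7)) + m = (1569 + 7) + 56 = 1576 + 56 = 1632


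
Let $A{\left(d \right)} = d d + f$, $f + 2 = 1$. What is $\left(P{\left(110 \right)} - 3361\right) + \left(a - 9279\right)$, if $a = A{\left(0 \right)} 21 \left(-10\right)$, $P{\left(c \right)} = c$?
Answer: $-12320$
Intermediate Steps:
$f = -1$ ($f = -2 + 1 = -1$)
$A{\left(d \right)} = -1 + d^{2}$ ($A{\left(d \right)} = d d - 1 = d^{2} - 1 = -1 + d^{2}$)
$a = 210$ ($a = \left(-1 + 0^{2}\right) 21 \left(-10\right) = \left(-1 + 0\right) 21 \left(-10\right) = \left(-1\right) 21 \left(-10\right) = \left(-21\right) \left(-10\right) = 210$)
$\left(P{\left(110 \right)} - 3361\right) + \left(a - 9279\right) = \left(110 - 3361\right) + \left(210 - 9279\right) = -3251 + \left(210 - 9279\right) = -3251 - 9069 = -12320$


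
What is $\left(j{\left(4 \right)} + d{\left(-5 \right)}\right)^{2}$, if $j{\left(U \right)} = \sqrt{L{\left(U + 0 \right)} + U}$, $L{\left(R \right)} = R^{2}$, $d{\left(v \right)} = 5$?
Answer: $45 + 20 \sqrt{5} \approx 89.721$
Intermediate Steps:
$j{\left(U \right)} = \sqrt{U + U^{2}}$ ($j{\left(U \right)} = \sqrt{\left(U + 0\right)^{2} + U} = \sqrt{U^{2} + U} = \sqrt{U + U^{2}}$)
$\left(j{\left(4 \right)} + d{\left(-5 \right)}\right)^{2} = \left(\sqrt{4 \left(1 + 4\right)} + 5\right)^{2} = \left(\sqrt{4 \cdot 5} + 5\right)^{2} = \left(\sqrt{20} + 5\right)^{2} = \left(2 \sqrt{5} + 5\right)^{2} = \left(5 + 2 \sqrt{5}\right)^{2}$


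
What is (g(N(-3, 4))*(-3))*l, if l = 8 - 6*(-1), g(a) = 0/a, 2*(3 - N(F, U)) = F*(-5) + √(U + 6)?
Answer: 0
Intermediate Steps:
N(F, U) = 3 - √(6 + U)/2 + 5*F/2 (N(F, U) = 3 - (F*(-5) + √(U + 6))/2 = 3 - (-5*F + √(6 + U))/2 = 3 - (√(6 + U) - 5*F)/2 = 3 + (-√(6 + U)/2 + 5*F/2) = 3 - √(6 + U)/2 + 5*F/2)
g(a) = 0
l = 14 (l = 8 + 6 = 14)
(g(N(-3, 4))*(-3))*l = (0*(-3))*14 = 0*14 = 0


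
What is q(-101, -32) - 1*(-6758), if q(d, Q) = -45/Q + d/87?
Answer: 18814955/2784 ≈ 6758.2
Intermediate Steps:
q(d, Q) = -45/Q + d/87 (q(d, Q) = -45/Q + d*(1/87) = -45/Q + d/87)
q(-101, -32) - 1*(-6758) = (-45/(-32) + (1/87)*(-101)) - 1*(-6758) = (-45*(-1/32) - 101/87) + 6758 = (45/32 - 101/87) + 6758 = 683/2784 + 6758 = 18814955/2784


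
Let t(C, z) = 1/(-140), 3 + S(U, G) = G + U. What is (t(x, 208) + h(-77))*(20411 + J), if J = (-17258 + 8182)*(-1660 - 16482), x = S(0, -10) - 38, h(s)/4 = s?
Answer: -7101045670563/140 ≈ -5.0722e+10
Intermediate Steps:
S(U, G) = -3 + G + U (S(U, G) = -3 + (G + U) = -3 + G + U)
h(s) = 4*s
x = -51 (x = (-3 - 10 + 0) - 38 = -13 - 38 = -51)
t(C, z) = -1/140
J = 164656792 (J = -9076*(-18142) = 164656792)
(t(x, 208) + h(-77))*(20411 + J) = (-1/140 + 4*(-77))*(20411 + 164656792) = (-1/140 - 308)*164677203 = -43121/140*164677203 = -7101045670563/140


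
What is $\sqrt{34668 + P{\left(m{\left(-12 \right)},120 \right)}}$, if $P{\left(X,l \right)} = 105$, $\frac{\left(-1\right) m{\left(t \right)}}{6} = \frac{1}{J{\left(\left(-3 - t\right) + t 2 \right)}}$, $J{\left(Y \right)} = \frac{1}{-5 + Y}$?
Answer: $\sqrt{34773} \approx 186.48$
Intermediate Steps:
$m{\left(t \right)} = 48 - 6 t$ ($m{\left(t \right)} = - \frac{6}{\frac{1}{-5 - \left(3 + t - t 2\right)}} = - \frac{6}{\frac{1}{-5 + \left(\left(-3 - t\right) + 2 t\right)}} = - \frac{6}{\frac{1}{-5 + \left(-3 + t\right)}} = - \frac{6}{\frac{1}{-8 + t}} = - 6 \left(-8 + t\right) = 48 - 6 t$)
$\sqrt{34668 + P{\left(m{\left(-12 \right)},120 \right)}} = \sqrt{34668 + 105} = \sqrt{34773}$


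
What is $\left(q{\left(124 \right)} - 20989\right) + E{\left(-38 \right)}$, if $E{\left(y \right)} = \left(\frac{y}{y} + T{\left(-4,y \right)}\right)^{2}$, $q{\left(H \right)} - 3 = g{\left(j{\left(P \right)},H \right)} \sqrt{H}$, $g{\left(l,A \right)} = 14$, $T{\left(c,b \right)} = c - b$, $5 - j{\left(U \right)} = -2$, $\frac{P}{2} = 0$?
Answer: $-19761 + 28 \sqrt{31} \approx -19605.0$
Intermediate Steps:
$P = 0$ ($P = 2 \cdot 0 = 0$)
$j{\left(U \right)} = 7$ ($j{\left(U \right)} = 5 - -2 = 5 + 2 = 7$)
$q{\left(H \right)} = 3 + 14 \sqrt{H}$
$E{\left(y \right)} = \left(-3 - y\right)^{2}$ ($E{\left(y \right)} = \left(\frac{y}{y} - \left(4 + y\right)\right)^{2} = \left(1 - \left(4 + y\right)\right)^{2} = \left(-3 - y\right)^{2}$)
$\left(q{\left(124 \right)} - 20989\right) + E{\left(-38 \right)} = \left(\left(3 + 14 \sqrt{124}\right) - 20989\right) + \left(3 - 38\right)^{2} = \left(\left(3 + 14 \cdot 2 \sqrt{31}\right) - 20989\right) + \left(-35\right)^{2} = \left(\left(3 + 28 \sqrt{31}\right) - 20989\right) + 1225 = \left(-20986 + 28 \sqrt{31}\right) + 1225 = -19761 + 28 \sqrt{31}$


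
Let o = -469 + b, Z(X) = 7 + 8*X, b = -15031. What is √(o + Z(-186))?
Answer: I*√16981 ≈ 130.31*I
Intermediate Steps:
o = -15500 (o = -469 - 15031 = -15500)
√(o + Z(-186)) = √(-15500 + (7 + 8*(-186))) = √(-15500 + (7 - 1488)) = √(-15500 - 1481) = √(-16981) = I*√16981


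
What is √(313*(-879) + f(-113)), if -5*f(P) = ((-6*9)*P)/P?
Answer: I*√6877905/5 ≈ 524.52*I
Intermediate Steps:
f(P) = 54/5 (f(P) = -(-6*9)*P/(5*P) = -(-54*P)/(5*P) = -⅕*(-54) = 54/5)
√(313*(-879) + f(-113)) = √(313*(-879) + 54/5) = √(-275127 + 54/5) = √(-1375581/5) = I*√6877905/5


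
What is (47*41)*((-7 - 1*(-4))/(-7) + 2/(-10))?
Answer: 15416/35 ≈ 440.46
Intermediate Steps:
(47*41)*((-7 - 1*(-4))/(-7) + 2/(-10)) = 1927*((-7 + 4)*(-1/7) + 2*(-1/10)) = 1927*(-3*(-1/7) - 1/5) = 1927*(3/7 - 1/5) = 1927*(8/35) = 15416/35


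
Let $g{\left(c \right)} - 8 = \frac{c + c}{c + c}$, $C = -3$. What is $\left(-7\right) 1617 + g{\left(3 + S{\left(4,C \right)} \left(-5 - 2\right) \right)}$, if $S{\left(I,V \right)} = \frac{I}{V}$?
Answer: $-11310$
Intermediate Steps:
$g{\left(c \right)} = 9$ ($g{\left(c \right)} = 8 + \frac{c + c}{c + c} = 8 + \frac{2 c}{2 c} = 8 + 2 c \frac{1}{2 c} = 8 + 1 = 9$)
$\left(-7\right) 1617 + g{\left(3 + S{\left(4,C \right)} \left(-5 - 2\right) \right)} = \left(-7\right) 1617 + 9 = -11319 + 9 = -11310$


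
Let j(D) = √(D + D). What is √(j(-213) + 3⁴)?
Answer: √(81 + I*√426) ≈ 9.0716 + 1.1376*I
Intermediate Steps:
j(D) = √2*√D (j(D) = √(2*D) = √2*√D)
√(j(-213) + 3⁴) = √(√2*√(-213) + 3⁴) = √(√2*(I*√213) + 81) = √(I*√426 + 81) = √(81 + I*√426)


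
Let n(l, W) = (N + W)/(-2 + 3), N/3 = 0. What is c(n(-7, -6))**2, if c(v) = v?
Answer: 36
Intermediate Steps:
N = 0 (N = 3*0 = 0)
n(l, W) = W (n(l, W) = (0 + W)/(-2 + 3) = W/1 = W*1 = W)
c(n(-7, -6))**2 = (-6)**2 = 36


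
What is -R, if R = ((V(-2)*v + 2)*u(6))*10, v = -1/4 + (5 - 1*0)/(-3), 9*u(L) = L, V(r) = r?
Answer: -350/9 ≈ -38.889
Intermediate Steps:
u(L) = L/9
v = -23/12 (v = -1*¼ + (5 + 0)*(-⅓) = -¼ + 5*(-⅓) = -¼ - 5/3 = -23/12 ≈ -1.9167)
R = 350/9 (R = ((-2*(-23/12) + 2)*((⅑)*6))*10 = ((23/6 + 2)*(⅔))*10 = ((35/6)*(⅔))*10 = (35/9)*10 = 350/9 ≈ 38.889)
-R = -1*350/9 = -350/9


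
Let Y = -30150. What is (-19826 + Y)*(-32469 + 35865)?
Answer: -169718496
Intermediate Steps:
(-19826 + Y)*(-32469 + 35865) = (-19826 - 30150)*(-32469 + 35865) = -49976*3396 = -169718496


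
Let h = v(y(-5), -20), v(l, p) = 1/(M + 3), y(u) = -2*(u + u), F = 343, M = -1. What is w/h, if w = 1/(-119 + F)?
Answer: 1/112 ≈ 0.0089286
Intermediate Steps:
y(u) = -4*u
v(l, p) = ½ (v(l, p) = 1/(-1 + 3) = 1/2 = ½)
h = ½ ≈ 0.50000
w = 1/224 (w = 1/(-119 + 343) = 1/224 ≈ 0.0044643)
w/h = 1/(224*(½)) = (1/224)*2 = 1/112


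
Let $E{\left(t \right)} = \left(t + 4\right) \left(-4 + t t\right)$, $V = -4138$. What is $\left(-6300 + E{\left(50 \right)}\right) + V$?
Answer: $124346$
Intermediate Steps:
$E{\left(t \right)} = \left(-4 + t^{2}\right) \left(4 + t\right)$ ($E{\left(t \right)} = \left(4 + t\right) \left(-4 + t^{2}\right) = \left(-4 + t^{2}\right) \left(4 + t\right)$)
$\left(-6300 + E{\left(50 \right)}\right) + V = \left(-6300 + \left(-16 + 50^{3} - 200 + 4 \cdot 50^{2}\right)\right) - 4138 = \left(-6300 + \left(-16 + 125000 - 200 + 4 \cdot 2500\right)\right) - 4138 = \left(-6300 + \left(-16 + 125000 - 200 + 10000\right)\right) - 4138 = \left(-6300 + 134784\right) - 4138 = 128484 - 4138 = 124346$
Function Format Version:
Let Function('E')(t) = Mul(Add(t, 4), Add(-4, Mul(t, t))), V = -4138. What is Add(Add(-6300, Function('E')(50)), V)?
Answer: 124346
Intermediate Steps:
Function('E')(t) = Mul(Add(-4, Pow(t, 2)), Add(4, t)) (Function('E')(t) = Mul(Add(4, t), Add(-4, Pow(t, 2))) = Mul(Add(-4, Pow(t, 2)), Add(4, t)))
Add(Add(-6300, Function('E')(50)), V) = Add(Add(-6300, Add(-16, Pow(50, 3), Mul(-4, 50), Mul(4, Pow(50, 2)))), -4138) = Add(Add(-6300, Add(-16, 125000, -200, Mul(4, 2500))), -4138) = Add(Add(-6300, Add(-16, 125000, -200, 10000)), -4138) = Add(Add(-6300, 134784), -4138) = Add(128484, -4138) = 124346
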